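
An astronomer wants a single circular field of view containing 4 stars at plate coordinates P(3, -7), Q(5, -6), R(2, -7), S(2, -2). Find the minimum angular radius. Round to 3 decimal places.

By Welzl's lemma the MEC is supported by two points (diametrically opposite) or three points (on a circumcircle).
The minimum enclosing circle is determined by three boundary points: Q, R, S.
Their circumcentre is (17/6, -4.5) with r² = 125/18.
The farthest remaining point P is at distance² 113/18 ≤ 125/18.
r = √(125/18) ≈ 2.635.

2.635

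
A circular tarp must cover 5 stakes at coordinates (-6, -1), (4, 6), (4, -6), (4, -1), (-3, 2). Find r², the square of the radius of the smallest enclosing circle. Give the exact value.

46.5625

A smallest enclosing disk is always determined by at most three of the input points on its boundary.
The minimum enclosing circle is determined by three boundary points: (-6, -1), (4, 6), (4, -6).
Their circumcentre is (0.75, 0) with r² = 46.5625.
The farthest remaining point (-3, 2) is at distance² 18.0625 ≤ 46.5625.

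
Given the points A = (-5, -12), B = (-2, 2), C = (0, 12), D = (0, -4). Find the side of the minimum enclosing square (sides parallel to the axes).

24

The bounding box has width 5 and height 24.
An axis-aligned square enclosing the set must have side ≥ max(width, height).
So the minimum side is max(5, 24) = 24.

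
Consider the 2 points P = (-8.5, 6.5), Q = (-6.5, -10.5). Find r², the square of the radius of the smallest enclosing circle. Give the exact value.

73.25

The smallest circle enclosing two points has them as diameter endpoints.
Centre = midpoint = (-7.5, -2); r² = |PQ|²/4 = 293/4 = 73.25.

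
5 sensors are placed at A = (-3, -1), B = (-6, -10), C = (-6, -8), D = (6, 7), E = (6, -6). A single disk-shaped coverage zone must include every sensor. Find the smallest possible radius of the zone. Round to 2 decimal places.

The farthest pair is B–D with squared distance 433. The circle on this segment as diameter has centre (0, -1.5) and r² = 433/4 = 108.25.
Check A: distance² to centre = 9.25 ≤ 108.25, so it lies inside.
All remaining points lie in this disk, and no smaller disk contains both endpoints, so this is the minimum enclosing circle.
r = √(108.25) ≈ 10.40.

10.40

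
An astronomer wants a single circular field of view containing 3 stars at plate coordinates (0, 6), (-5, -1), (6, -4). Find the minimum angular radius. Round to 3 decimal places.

Call the three points A, B, C in the order given.
Side lengths²: AB² = 74, AC² = 136, BC² = 130.
Since AC² = 136 < 130 + 74 = 204, the triangle is acute, so the smallest enclosing circle is the circumcircle.
Circumcentre = (53/46, -5/46), r² = 40885/1058.
r = √(40885/1058) ≈ 6.216.

6.216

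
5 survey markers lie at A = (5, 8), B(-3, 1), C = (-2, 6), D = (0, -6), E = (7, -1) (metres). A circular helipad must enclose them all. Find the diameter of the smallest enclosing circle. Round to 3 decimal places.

By Welzl's lemma the MEC is supported by two points (diametrically opposite) or three points (on a circumcircle).
The farthest pair is A–D with squared distance 221. The circle on this segment as diameter has centre (2.5, 1) and r² = 221/4 = 55.25.
Check B: distance² to centre = 30.25 ≤ 55.25, so it lies inside.
All remaining points lie in this disk, and no smaller disk contains both endpoints, so this is the minimum enclosing circle.
Diameter = 2r = 2√(55.25) ≈ 14.866.

14.866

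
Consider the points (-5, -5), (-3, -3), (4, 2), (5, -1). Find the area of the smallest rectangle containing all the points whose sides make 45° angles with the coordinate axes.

In coordinates u = x + y, v = x − y the rectangle is axis-aligned; the map (x,y)→(u,v) scales areas by 2.
u-values: -10, -6, 6, 4; range = 6 − (-10) = 16.
v-values: 0, 0, 2, 6; range = 6 − 0 = 6.
Area = (16 × 6) / 2 = 48.

48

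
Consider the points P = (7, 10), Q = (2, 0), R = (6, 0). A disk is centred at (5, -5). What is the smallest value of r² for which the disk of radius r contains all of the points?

229

The required radius is the distance from (5, -5) to the farthest point.
Squared distances: 229, 34, 26.
Maximum is 229, attained at P.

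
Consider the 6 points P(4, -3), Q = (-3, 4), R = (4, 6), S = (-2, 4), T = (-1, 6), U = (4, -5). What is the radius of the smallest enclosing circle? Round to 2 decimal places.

By Welzl's lemma the MEC is supported by two points (diametrically opposite) or three points (on a circumcircle).
The farthest pair is T–U with squared distance 146. The circle on this segment as diameter has centre (1.5, 0.5) and r² = 146/4 = 36.5.
Check P: distance² to centre = 18.5 ≤ 36.5, so it lies inside.
All remaining points lie in this disk, and no smaller disk contains both endpoints, so this is the minimum enclosing circle.
r = √(36.5) ≈ 6.04.

6.04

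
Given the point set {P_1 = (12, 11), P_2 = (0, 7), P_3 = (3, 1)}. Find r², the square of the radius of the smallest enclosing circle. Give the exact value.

4525/98

Side lengths²: P_1P_2² = 160, P_1P_3² = 181, P_2P_3² = 45.
Since P_1P_3² = 181 < 160 + 45 = 205, the triangle is acute, so the smallest enclosing circle is the circumcircle.
Circumcentre = (95/14, 93/14), r² = 4525/98.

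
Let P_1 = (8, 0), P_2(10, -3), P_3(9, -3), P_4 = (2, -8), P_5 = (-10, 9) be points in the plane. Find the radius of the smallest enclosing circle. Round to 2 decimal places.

11.66

The farthest pair is P_2–P_5 with squared distance 544. The circle on this segment as diameter has centre (0, 3) and r² = 544/4 = 136.
Check P_1: distance² to centre = 73 ≤ 136, so it lies inside.
All remaining points lie in this disk, and no smaller disk contains both endpoints, so this is the minimum enclosing circle.
r = √136 ≈ 11.66.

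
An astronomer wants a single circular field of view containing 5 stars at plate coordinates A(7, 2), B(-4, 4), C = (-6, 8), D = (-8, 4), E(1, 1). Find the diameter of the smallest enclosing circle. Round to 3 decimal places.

15.133

The farthest pair is A–D with squared distance 229. The circle on this segment as diameter has centre (-0.5, 3) and r² = 229/4 = 57.25.
Check B: distance² to centre = 13.25 ≤ 57.25, so it lies inside.
All remaining points lie in this disk, and no smaller disk contains both endpoints, so this is the minimum enclosing circle.
Diameter = 2r = 2√(57.25) ≈ 15.133.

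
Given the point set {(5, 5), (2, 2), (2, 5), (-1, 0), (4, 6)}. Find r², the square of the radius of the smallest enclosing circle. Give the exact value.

3721/242

By Welzl's lemma the MEC is supported by two points (diametrically opposite) or three points (on a circumcircle).
The minimum enclosing circle is determined by three boundary points: (5, 5), (-1, 0), (4, 6).
Their circumcentre is (39/22, 61/22) with r² = 3721/242.
The farthest remaining point (2, 5) is at distance² 1213/242 ≤ 3721/242.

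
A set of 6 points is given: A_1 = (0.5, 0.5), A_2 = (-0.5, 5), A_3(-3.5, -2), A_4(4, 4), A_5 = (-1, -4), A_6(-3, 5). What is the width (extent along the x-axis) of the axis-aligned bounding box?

7.5

max x = 4, min x = -3.5, so width = 7.5.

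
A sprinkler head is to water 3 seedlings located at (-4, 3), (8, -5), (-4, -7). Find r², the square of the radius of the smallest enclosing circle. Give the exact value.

481/9

Call the three points A, B, C in the order given.
Side lengths²: AB² = 208, AC² = 100, BC² = 148.
Since AB² = 208 < 148 + 100 = 248, the triangle is acute, so the smallest enclosing circle is the circumcircle.
Circumcentre = (4/3, -2), r² = 481/9.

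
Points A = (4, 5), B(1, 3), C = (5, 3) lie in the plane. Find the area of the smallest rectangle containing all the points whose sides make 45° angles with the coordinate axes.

In coordinates u = x + y, v = x − y the rectangle is axis-aligned; the map (x,y)→(u,v) scales areas by 2.
u-values: 9, 4, 8; range = 9 − 4 = 5.
v-values: -1, -2, 2; range = 2 − (-2) = 4.
Area = (5 × 4) / 2 = 10.

10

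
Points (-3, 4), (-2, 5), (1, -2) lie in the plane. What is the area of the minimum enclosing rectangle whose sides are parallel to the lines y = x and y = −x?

In coordinates u = x + y, v = x − y the rectangle is axis-aligned; the map (x,y)→(u,v) scales areas by 2.
u-values: 1, 3, -1; range = 3 − (-1) = 4.
v-values: -7, -7, 3; range = 3 − (-7) = 10.
Area = (4 × 10) / 2 = 20.

20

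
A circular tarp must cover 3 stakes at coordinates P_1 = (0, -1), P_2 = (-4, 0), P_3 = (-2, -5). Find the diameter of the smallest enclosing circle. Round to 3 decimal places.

5.517

Side lengths²: P_1P_2² = 17, P_1P_3² = 20, P_2P_3² = 29.
Since P_2P_3² = 29 < 20 + 17 = 37, the triangle is acute, so the smallest enclosing circle is the circumcircle.
Circumcentre = (-22/9, -41/18), r² = 2465/324.
Diameter = 2r = 2√(2465/324) ≈ 5.517.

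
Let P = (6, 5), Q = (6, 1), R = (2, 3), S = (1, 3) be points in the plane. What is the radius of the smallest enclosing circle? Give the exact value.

2.9

By Welzl's lemma the MEC is supported by two points (diametrically opposite) or three points (on a circumcircle).
The minimum enclosing circle is determined by three boundary points: P, Q, S.
Their circumcentre is (3.9, 3) with r² = 8.41.
The farthest remaining point R is at distance² 3.61 ≤ 8.41.
r = √(8.41) = 2.9.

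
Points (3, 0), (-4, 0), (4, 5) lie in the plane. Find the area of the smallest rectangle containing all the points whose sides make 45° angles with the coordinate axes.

In coordinates u = x + y, v = x − y the rectangle is axis-aligned; the map (x,y)→(u,v) scales areas by 2.
u-values: 3, -4, 9; range = 9 − (-4) = 13.
v-values: 3, -4, -1; range = 3 − (-4) = 7.
Area = (13 × 7) / 2 = 45.5.

45.5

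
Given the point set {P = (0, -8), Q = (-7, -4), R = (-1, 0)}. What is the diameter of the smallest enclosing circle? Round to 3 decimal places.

Side lengths²: PQ² = 65, PR² = 65, QR² = 52.
Since PR² = 65 < 65 + 52 = 117, the triangle is acute, so the smallest enclosing circle is the circumcircle.
Circumcentre = (-2.5, -4.25), r² = 20.3125.
Diameter = 2r = 2√(20.3125) ≈ 9.014.

9.014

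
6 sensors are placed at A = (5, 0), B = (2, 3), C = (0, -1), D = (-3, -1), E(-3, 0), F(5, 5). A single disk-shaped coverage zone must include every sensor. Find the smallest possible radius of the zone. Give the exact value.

5

By Welzl's lemma the MEC is supported by two points (diametrically opposite) or three points (on a circumcircle).
The farthest pair is D–F with squared distance 100. The circle on this segment as diameter has centre (1, 2) and r² = 100/4 = 25.
Check A: distance² to centre = 20 ≤ 25, so it lies inside.
All remaining points lie in this disk, and no smaller disk contains both endpoints, so this is the minimum enclosing circle.
r = √25 = 5.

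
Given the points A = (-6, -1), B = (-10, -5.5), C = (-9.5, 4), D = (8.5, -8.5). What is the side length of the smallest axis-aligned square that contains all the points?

The bounding box has width 18.5 and height 12.5.
An axis-aligned square enclosing the set must have side ≥ max(width, height).
So the minimum side is max(18.5, 12.5) = 18.5.

18.5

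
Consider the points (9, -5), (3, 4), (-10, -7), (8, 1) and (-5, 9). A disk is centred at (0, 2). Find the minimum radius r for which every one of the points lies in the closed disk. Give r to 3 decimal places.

The required radius is the distance from (0, 2) to the farthest point.
Squared distances: 130, 13, 181, 65, 74.
Maximum is 181, attained at (-10, -7).
r = √181 ≈ 13.454.

13.454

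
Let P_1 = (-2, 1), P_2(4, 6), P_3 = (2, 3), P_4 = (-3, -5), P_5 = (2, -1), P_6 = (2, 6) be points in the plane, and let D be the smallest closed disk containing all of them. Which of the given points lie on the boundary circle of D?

P_2, P_4

The farthest pair is P_2–P_4 with squared distance 170. The circle on this segment as diameter has centre (0.5, 0.5) and r² = 170/4 = 42.5.
Check P_1: distance² to centre = 6.5 ≤ 42.5, so it lies inside.
All remaining points lie in this disk, and no smaller disk contains both endpoints, so this is the minimum enclosing circle.
The points at distance exactly r from the centre are P_2, P_4 — 2 points.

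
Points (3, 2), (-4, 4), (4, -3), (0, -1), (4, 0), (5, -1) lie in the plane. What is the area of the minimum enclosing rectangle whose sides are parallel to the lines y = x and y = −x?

45

In coordinates u = x + y, v = x − y the rectangle is axis-aligned; the map (x,y)→(u,v) scales areas by 2.
u-values: 5, 0, 1, -1, 4, 4; range = 5 − (-1) = 6.
v-values: 1, -8, 7, 1, 4, 6; range = 7 − (-8) = 15.
Area = (6 × 15) / 2 = 45.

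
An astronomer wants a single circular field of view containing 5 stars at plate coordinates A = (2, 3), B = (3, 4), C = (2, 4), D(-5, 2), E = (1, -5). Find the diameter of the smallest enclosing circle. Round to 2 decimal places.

The minimum enclosing circle is determined by three boundary points: B, D, E.
Their circumcentre is (-0.25, 0) with r² = 26.5625.
The farthest remaining point C is at distance² 21.0625 ≤ 26.5625.
Diameter = 2r = 2√(26.5625) ≈ 10.31.

10.31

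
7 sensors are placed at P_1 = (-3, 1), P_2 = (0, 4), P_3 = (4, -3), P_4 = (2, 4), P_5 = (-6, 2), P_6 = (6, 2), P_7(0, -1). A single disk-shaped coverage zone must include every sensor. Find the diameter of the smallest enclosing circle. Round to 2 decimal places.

12.04

By Welzl's lemma the MEC is supported by two points (diametrically opposite) or three points (on a circumcircle).
The minimum enclosing circle is determined by three boundary points: P_3, P_5, P_6.
Their circumcentre is (0, 1.5) with r² = 36.25.
The farthest remaining point P_4 is at distance² 10.25 ≤ 36.25.
Diameter = 2r = 2√(36.25) ≈ 12.04.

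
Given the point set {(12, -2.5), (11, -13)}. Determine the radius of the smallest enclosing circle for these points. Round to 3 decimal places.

The smallest circle enclosing two points has them as diameter endpoints.
Centre = midpoint = (11.5, -7.75); r² = |(12, -2.5)−(11, -13)|²/4 = 111.25/4 = 27.8125.
r = √(27.8125) ≈ 5.274.

5.274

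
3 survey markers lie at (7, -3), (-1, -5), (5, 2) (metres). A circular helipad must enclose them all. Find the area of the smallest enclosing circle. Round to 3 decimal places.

68.000

Call the three points A, B, C in the order given.
Side lengths²: AB² = 68, AC² = 29, BC² = 85.
Since BC² = 85 < 68 + 29 = 97, the triangle is acute, so the smallest enclosing circle is the circumcircle.
Circumcentre = (109/44, -21/11), r² = 41905/1936.
Area = π·r² = π·41905/1936 ≈ 68.000.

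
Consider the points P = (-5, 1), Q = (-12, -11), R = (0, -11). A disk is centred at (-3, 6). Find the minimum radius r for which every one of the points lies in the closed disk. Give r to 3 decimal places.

The required radius is the distance from (-3, 6) to the farthest point.
Squared distances: 29, 370, 298.
Maximum is 370, attained at Q.
r = √370 ≈ 19.235.

19.235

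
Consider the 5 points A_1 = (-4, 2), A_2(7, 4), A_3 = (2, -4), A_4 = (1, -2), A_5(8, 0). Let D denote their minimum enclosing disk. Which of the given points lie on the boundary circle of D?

A smallest enclosing disk is always determined by at most three of the input points on its boundary.
The farthest pair is A_1–A_5 with squared distance 148. The circle on this segment as diameter has centre (2, 1) and r² = 148/4 = 37.
Check A_2: distance² to centre = 34 ≤ 37, so it lies inside.
All remaining points lie in this disk, and no smaller disk contains both endpoints, so this is the minimum enclosing circle.
The points at distance exactly r from the centre are A_1, A_5 — 2 points.

A_1, A_5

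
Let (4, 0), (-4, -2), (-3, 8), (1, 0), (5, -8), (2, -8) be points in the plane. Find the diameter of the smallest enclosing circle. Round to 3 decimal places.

A smallest enclosing disk is always determined by at most three of the input points on its boundary.
The farthest pair is (-3, 8)–(5, -8) with squared distance 320. The circle on this segment as diameter has centre (1, 0) and r² = 320/4 = 80.
Check (4, 0): distance² to centre = 9 ≤ 80, so it lies inside.
All remaining points lie in this disk, and no smaller disk contains both endpoints, so this is the minimum enclosing circle.
Diameter = 2r = 2√80 ≈ 17.889.

17.889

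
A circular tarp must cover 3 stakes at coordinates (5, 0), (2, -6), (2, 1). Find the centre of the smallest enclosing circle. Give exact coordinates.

Call the three points A, B, C in the order given.
Side lengths²: AB² = 45, AC² = 10, BC² = 49.
Since BC² = 49 < 45 + 10 = 55, the triangle is acute, so the smallest enclosing circle is the circumcircle.
Circumcentre = (2.5, -2.5), r² = 12.5.
Centre = (2.5, -2.5).

(2.5, -2.5)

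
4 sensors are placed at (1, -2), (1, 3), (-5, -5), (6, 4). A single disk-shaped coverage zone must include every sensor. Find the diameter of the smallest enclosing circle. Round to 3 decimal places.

By Welzl's lemma the MEC is supported by two points (diametrically opposite) or three points (on a circumcircle).
The farthest pair is (-5, -5)–(6, 4) with squared distance 202. The circle on this segment as diameter has centre (0.5, -0.5) and r² = 202/4 = 50.5.
Check (1, -2): distance² to centre = 2.5 ≤ 50.5, so it lies inside.
All remaining points lie in this disk, and no smaller disk contains both endpoints, so this is the minimum enclosing circle.
Diameter = 2r = 2√(50.5) ≈ 14.213.

14.213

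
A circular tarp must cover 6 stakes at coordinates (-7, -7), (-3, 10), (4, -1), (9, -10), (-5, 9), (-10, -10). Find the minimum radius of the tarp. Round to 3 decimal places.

12.356

The minimum enclosing circle of a finite set is fixed by two of the points (as a diameter) or three (as a circumcircle).
The minimum enclosing circle is determined by three boundary points: (-3, 10), (9, -10), (-10, -10).
Their circumcentre is (-0.5, -2.1) with r² = 152.66.
The farthest remaining point (-5, 9) is at distance² 143.46 ≤ 152.66.
r = √(152.66) ≈ 12.356.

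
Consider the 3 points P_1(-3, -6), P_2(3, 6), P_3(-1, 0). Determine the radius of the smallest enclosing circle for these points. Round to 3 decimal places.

Side lengths²: P_1P_2² = 180, P_1P_3² = 40, P_2P_3² = 52.
Since P_1P_2² = 180 ≥ 52 + 40 = 92, the angle opposite P_1P_2 is not acute, so the smallest enclosing circle has P_1P_2 as diameter.
Centre = midpoint of P_1P_2 = (0, 0), r² = 180/4 = 45.
r = √45 ≈ 6.708.

6.708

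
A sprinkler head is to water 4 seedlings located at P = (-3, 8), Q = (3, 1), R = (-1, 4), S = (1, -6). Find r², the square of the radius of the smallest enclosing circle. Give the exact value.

A smallest enclosing disk is always determined by at most three of the input points on its boundary.
The farthest pair is P–S with squared distance 212. The circle on this segment as diameter has centre (-1, 1) and r² = 212/4 = 53.
Check Q: distance² to centre = 16 ≤ 53, so it lies inside.
All remaining points lie in this disk, and no smaller disk contains both endpoints, so this is the minimum enclosing circle.

53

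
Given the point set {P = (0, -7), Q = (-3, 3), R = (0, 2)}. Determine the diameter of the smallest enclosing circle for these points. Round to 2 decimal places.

10.44

Side lengths²: PQ² = 109, PR² = 81, QR² = 10.
Since PQ² = 109 ≥ 81 + 10 = 91, the angle opposite PQ is not acute, so the smallest enclosing circle has PQ as diameter.
Centre = midpoint of PQ = (-1.5, -2), r² = 109/4 = 27.25.
Diameter = 2r = 2√(27.25) ≈ 10.44.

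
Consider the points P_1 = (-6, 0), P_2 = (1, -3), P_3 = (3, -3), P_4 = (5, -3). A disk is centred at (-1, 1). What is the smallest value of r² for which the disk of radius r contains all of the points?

52

The required radius is the distance from (-1, 1) to the farthest point.
Squared distances: 26, 20, 32, 52.
Maximum is 52, attained at P_4.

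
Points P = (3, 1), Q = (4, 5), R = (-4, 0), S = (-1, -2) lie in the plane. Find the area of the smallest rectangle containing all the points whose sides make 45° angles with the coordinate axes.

39

In coordinates u = x + y, v = x − y the rectangle is axis-aligned; the map (x,y)→(u,v) scales areas by 2.
u-values: 4, 9, -4, -3; range = 9 − (-4) = 13.
v-values: 2, -1, -4, 1; range = 2 − (-4) = 6.
Area = (13 × 6) / 2 = 39.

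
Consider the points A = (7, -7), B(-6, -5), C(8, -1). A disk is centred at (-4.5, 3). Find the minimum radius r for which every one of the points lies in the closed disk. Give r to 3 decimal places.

15.240

The required radius is the distance from (-4.5, 3) to the farthest point.
Squared distances: 232.25, 66.25, 172.25.
Maximum is 232.25, attained at A.
r = √(232.25) ≈ 15.240.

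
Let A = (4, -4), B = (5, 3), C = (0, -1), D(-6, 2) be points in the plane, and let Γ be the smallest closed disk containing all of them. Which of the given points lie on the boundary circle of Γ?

A, B, D

A smallest enclosing disk is always determined by at most three of the input points on its boundary.
The minimum enclosing circle is determined by three boundary points: A, B, D.
Their circumcentre is (-11/38, 7/38) with r² = 25925/722.
The farthest remaining point C is at distance² 1073/722 ≤ 25925/722.
The points at distance exactly r from the centre are A, B, D — 3 points.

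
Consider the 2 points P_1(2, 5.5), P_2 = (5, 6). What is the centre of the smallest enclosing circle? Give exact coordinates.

(3.5, 5.75)

The smallest circle enclosing two points has them as diameter endpoints.
Centre = midpoint = (3.5, 5.75); r² = |P_1P_2|²/4 = 9.25/4 = 2.3125.
Centre = (3.5, 5.75).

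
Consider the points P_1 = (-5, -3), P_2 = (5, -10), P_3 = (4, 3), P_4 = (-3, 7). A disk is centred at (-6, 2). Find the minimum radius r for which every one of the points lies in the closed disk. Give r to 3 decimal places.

The required radius is the distance from (-6, 2) to the farthest point.
Squared distances: 26, 265, 101, 34.
Maximum is 265, attained at P_2.
r = √265 ≈ 16.279.

16.279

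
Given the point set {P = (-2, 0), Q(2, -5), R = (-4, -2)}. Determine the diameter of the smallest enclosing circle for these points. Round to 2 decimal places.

6.75

Side lengths²: PQ² = 41, PR² = 8, QR² = 45.
Since QR² = 45 < 41 + 8 = 49, the triangle is acute, so the smallest enclosing circle is the circumcircle.
Circumcentre = (-5/6, -19/6), r² = 205/18.
Diameter = 2r = 2√(205/18) ≈ 6.75.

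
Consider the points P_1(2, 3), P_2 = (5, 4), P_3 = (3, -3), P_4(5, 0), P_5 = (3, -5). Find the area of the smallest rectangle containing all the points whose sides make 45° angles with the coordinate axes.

49.5

In coordinates u = x + y, v = x − y the rectangle is axis-aligned; the map (x,y)→(u,v) scales areas by 2.
u-values: 5, 9, 0, 5, -2; range = 9 − (-2) = 11.
v-values: -1, 1, 6, 5, 8; range = 8 − (-1) = 9.
Area = (11 × 9) / 2 = 49.5.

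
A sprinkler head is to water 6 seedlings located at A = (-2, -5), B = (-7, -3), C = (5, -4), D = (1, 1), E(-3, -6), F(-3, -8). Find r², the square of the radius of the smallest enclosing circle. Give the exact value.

36.25

The minimum enclosing circle of a finite set is fixed by two of the points (as a diameter) or three (as a circumcircle).
The farthest pair is B–C with squared distance 145. The circle on this segment as diameter has centre (-1, -3.5) and r² = 145/4 = 36.25.
Check A: distance² to centre = 3.25 ≤ 36.25, so it lies inside.
All remaining points lie in this disk, and no smaller disk contains both endpoints, so this is the minimum enclosing circle.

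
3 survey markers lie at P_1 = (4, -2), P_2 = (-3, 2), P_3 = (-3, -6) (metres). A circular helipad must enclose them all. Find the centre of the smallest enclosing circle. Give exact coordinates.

(-9/14, -2)

Side lengths²: P_1P_2² = 65, P_1P_3² = 65, P_2P_3² = 64.
Since P_1P_3² = 65 < 65 + 64 = 129, the triangle is acute, so the smallest enclosing circle is the circumcircle.
Circumcentre = (-9/14, -2), r² = 4225/196.
Centre = (-9/14, -2).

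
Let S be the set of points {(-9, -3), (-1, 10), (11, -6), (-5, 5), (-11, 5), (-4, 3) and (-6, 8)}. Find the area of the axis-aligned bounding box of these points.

352

x ranges over [-11, 11], width 22.
y ranges over [-6, 10], height 16.
Area = 22 × 16 = 352.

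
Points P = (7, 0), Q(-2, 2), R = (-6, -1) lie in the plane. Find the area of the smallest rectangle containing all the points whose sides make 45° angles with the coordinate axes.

In coordinates u = x + y, v = x − y the rectangle is axis-aligned; the map (x,y)→(u,v) scales areas by 2.
u-values: 7, 0, -7; range = 7 − (-7) = 14.
v-values: 7, -4, -5; range = 7 − (-5) = 12.
Area = (14 × 12) / 2 = 84.

84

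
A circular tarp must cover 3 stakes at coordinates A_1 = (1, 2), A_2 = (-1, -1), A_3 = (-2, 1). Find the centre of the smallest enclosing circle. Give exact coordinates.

Side lengths²: A_1A_2² = 13, A_1A_3² = 10, A_2A_3² = 5.
Since A_1A_2² = 13 < 10 + 5 = 15, the triangle is acute, so the smallest enclosing circle is the circumcircle.
Circumcentre = (-3/14, 9/14), r² = 325/98.
Centre = (-3/14, 9/14).

(-3/14, 9/14)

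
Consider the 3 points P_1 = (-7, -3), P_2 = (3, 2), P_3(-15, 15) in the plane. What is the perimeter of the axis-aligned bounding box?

Width = max x − min x = 3 − (-15) = 18.
Height = max y − min y = 15 − (-3) = 18.
Perimeter = 2(18 + 18) = 72.

72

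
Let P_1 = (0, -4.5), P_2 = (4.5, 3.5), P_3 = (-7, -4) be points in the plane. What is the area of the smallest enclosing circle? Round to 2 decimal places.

148.05

Side lengths²: P_1P_2² = 84.25, P_1P_3² = 49.25, P_2P_3² = 188.5.
Since P_2P_3² = 188.5 ≥ 84.25 + 49.25 = 133.5, the angle opposite P_2P_3 is not acute, so the smallest enclosing circle has P_2P_3 as diameter.
Centre = midpoint of P_2P_3 = (-1.25, -0.25), r² = 188.5/4 = 47.125.
Area = π·r² = π·47.125 ≈ 148.05.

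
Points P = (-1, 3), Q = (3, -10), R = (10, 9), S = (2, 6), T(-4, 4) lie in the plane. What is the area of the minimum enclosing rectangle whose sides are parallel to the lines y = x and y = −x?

273

In coordinates u = x + y, v = x − y the rectangle is axis-aligned; the map (x,y)→(u,v) scales areas by 2.
u-values: 2, -7, 19, 8, 0; range = 19 − (-7) = 26.
v-values: -4, 13, 1, -4, -8; range = 13 − (-8) = 21.
Area = (26 × 21) / 2 = 273.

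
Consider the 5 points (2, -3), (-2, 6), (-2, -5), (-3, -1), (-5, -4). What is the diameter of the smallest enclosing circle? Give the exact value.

The minimum enclosing circle of a finite set is fixed by two of the points (as a diameter) or three (as a circumcircle).
The farthest pair is (-2, 6)–(-2, -5) with squared distance 121. The circle on this segment as diameter has centre (-2, 0.5) and r² = 121/4 = 30.25.
Check (2, -3): distance² to centre = 28.25 ≤ 30.25, so it lies inside.
All remaining points lie in this disk, and no smaller disk contains both endpoints, so this is the minimum enclosing circle.
Diameter = 2r = 2√(30.25) = 11.

11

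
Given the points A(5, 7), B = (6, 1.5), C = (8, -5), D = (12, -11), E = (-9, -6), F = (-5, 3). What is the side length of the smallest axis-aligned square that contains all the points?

21

The bounding box has width 21 and height 18.
An axis-aligned square enclosing the set must have side ≥ max(width, height).
So the minimum side is max(21, 18) = 21.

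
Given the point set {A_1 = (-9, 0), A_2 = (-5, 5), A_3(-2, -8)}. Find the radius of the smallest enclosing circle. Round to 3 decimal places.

Side lengths²: A_1A_2² = 41, A_1A_3² = 113, A_2A_3² = 178.
Since A_2A_3² = 178 ≥ 113 + 41 = 154, the angle opposite A_2A_3 is not acute, so the smallest enclosing circle has A_2A_3 as diameter.
Centre = midpoint of A_2A_3 = (-3.5, -1.5), r² = 178/4 = 44.5.
r = √(44.5) ≈ 6.671.

6.671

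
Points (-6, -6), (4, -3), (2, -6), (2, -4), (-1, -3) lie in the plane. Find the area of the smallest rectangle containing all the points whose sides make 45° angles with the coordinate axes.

In coordinates u = x + y, v = x − y the rectangle is axis-aligned; the map (x,y)→(u,v) scales areas by 2.
u-values: -12, 1, -4, -2, -4; range = 1 − (-12) = 13.
v-values: 0, 7, 8, 6, 2; range = 8 − 0 = 8.
Area = (13 × 8) / 2 = 52.

52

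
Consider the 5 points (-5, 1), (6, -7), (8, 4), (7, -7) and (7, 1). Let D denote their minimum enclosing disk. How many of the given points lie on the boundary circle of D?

The minimum enclosing circle is determined by three boundary points: (-5, 1), (8, 4), (7, -7).
Their circumcentre is (81/35, -36/35) with r² = 70577/1225.
The farthest remaining point (6, -7) is at distance² 60322/1225 ≤ 70577/1225.
The points at distance exactly r from the centre are (-5, 1), (8, 4), (7, -7) — 3 points.

3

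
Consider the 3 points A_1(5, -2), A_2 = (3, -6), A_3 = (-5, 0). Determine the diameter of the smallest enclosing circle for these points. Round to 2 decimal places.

Side lengths²: A_1A_2² = 20, A_1A_3² = 104, A_2A_3² = 100.
Since A_1A_3² = 104 < 100 + 20 = 120, the triangle is acute, so the smallest enclosing circle is the circumcircle.
Circumcentre = (-2/11, -21/11), r² = 3250/121.
Diameter = 2r = 2√(3250/121) ≈ 10.37.

10.37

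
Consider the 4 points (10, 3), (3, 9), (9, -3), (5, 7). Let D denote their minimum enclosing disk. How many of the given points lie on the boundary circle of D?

By Welzl's lemma the MEC is supported by two points (diametrically opposite) or three points (on a circumcircle).
The farthest pair is (3, 9)–(9, -3) with squared distance 180. The circle on this segment as diameter has centre (6, 3) and r² = 180/4 = 45.
Check (10, 3): distance² to centre = 16 ≤ 45, so it lies inside.
All remaining points lie in this disk, and no smaller disk contains both endpoints, so this is the minimum enclosing circle.
The points at distance exactly r from the centre are (3, 9), (9, -3) — 2 points.

2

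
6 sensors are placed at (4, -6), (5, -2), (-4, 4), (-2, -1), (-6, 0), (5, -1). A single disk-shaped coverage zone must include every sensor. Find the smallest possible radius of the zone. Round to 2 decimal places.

6.40

A smallest enclosing disk is always determined by at most three of the input points on its boundary.
The farthest pair is (4, -6)–(-4, 4) with squared distance 164. The circle on this segment as diameter has centre (0, -1) and r² = 164/4 = 41.
Check (5, -2): distance² to centre = 26 ≤ 41, so it lies inside.
All remaining points lie in this disk, and no smaller disk contains both endpoints, so this is the minimum enclosing circle.
r = √41 ≈ 6.40.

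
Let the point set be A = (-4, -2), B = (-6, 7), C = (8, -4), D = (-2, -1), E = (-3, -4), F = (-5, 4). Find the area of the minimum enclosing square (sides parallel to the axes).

196

The bounding box has width 14 and height 11.
An axis-aligned square enclosing the set must have side ≥ max(width, height).
So the minimum side is max(14, 11) = 14.
Area = 14² = 196.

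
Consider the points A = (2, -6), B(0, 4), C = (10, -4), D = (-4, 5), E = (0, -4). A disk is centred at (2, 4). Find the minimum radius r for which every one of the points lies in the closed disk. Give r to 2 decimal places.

11.31

The required radius is the distance from (2, 4) to the farthest point.
Squared distances: 100, 4, 128, 37, 68.
Maximum is 128, attained at C.
r = √128 ≈ 11.31.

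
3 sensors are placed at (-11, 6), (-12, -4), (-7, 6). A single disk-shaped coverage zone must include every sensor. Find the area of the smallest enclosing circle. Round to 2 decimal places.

Call the three points A, B, C in the order given.
Side lengths²: AB² = 101, AC² = 16, BC² = 125.
Since BC² = 125 ≥ 101 + 16 = 117, the angle opposite BC is not acute, so the smallest enclosing circle has BC as diameter.
Centre = midpoint of BC = (-9.5, 1), r² = 125/4 = 31.25.
Area = π·r² = π·31.25 ≈ 98.17.

98.17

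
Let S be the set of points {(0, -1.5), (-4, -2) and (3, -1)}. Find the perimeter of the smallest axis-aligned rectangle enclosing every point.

Width = max x − min x = 3 − (-4) = 7.
Height = max y − min y = -1 − (-2) = 1.
Perimeter = 2(7 + 1) = 16.

16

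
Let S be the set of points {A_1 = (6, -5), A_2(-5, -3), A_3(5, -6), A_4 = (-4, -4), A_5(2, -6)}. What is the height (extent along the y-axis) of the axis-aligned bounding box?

3

max y = -3, min y = -6, so height = 3.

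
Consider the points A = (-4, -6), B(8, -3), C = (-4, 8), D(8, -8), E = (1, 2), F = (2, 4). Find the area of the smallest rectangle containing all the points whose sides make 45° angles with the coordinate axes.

In coordinates u = x + y, v = x − y the rectangle is axis-aligned; the map (x,y)→(u,v) scales areas by 2.
u-values: -10, 5, 4, 0, 3, 6; range = 6 − (-10) = 16.
v-values: 2, 11, -12, 16, -1, -2; range = 16 − (-12) = 28.
Area = (16 × 28) / 2 = 224.

224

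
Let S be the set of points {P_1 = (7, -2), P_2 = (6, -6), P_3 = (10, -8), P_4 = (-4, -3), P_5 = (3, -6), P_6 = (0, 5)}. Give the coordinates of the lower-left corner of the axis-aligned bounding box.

x-range [-4, 10], y-range [-8, 5].
The lower-left corner is (-4, -8).

(-4, -8)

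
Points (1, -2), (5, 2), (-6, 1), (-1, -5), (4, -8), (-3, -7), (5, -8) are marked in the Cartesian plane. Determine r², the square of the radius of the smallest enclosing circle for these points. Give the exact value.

6161/121

A smallest enclosing disk is always determined by at most three of the input points on its boundary.
The minimum enclosing circle is determined by three boundary points: (5, 2), (-6, 1), (5, -8).
Their circumcentre is (-1/11, -3) with r² = 6161/121.
The farthest remaining point (4, -8) is at distance² 5050/121 ≤ 6161/121.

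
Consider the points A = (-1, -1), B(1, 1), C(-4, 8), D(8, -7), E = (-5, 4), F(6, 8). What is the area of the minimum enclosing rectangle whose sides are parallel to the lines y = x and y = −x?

In coordinates u = x + y, v = x − y the rectangle is axis-aligned; the map (x,y)→(u,v) scales areas by 2.
u-values: -2, 2, 4, 1, -1, 14; range = 14 − (-2) = 16.
v-values: 0, 0, -12, 15, -9, -2; range = 15 − (-12) = 27.
Area = (16 × 27) / 2 = 216.

216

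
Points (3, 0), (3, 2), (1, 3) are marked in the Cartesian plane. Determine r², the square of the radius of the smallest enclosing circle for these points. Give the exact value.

Call the three points A, B, C in the order given.
Side lengths²: AB² = 4, AC² = 13, BC² = 5.
Since AC² = 13 ≥ 5 + 4 = 9, the angle opposite AC is not acute, so the smallest enclosing circle has AC as diameter.
Centre = midpoint of AC = (2, 1.5), r² = 13/4 = 3.25.

3.25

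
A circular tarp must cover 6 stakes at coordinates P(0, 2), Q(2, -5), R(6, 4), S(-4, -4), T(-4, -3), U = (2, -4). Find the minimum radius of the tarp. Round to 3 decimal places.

6.403

A smallest enclosing disk is always determined by at most three of the input points on its boundary.
The farthest pair is R–S with squared distance 164. The circle on this segment as diameter has centre (1, 0) and r² = 164/4 = 41.
Check P: distance² to centre = 5 ≤ 41, so it lies inside.
All remaining points lie in this disk, and no smaller disk contains both endpoints, so this is the minimum enclosing circle.
r = √41 ≈ 6.403.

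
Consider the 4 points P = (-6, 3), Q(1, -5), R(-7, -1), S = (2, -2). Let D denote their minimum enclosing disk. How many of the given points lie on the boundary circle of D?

2

A smallest enclosing disk is always determined by at most three of the input points on its boundary.
The farthest pair is P–Q with squared distance 113. The circle on this segment as diameter has centre (-2.5, -1) and r² = 113/4 = 28.25.
Check R: distance² to centre = 20.25 ≤ 28.25, so it lies inside.
All remaining points lie in this disk, and no smaller disk contains both endpoints, so this is the minimum enclosing circle.
The points at distance exactly r from the centre are P, Q — 2 points.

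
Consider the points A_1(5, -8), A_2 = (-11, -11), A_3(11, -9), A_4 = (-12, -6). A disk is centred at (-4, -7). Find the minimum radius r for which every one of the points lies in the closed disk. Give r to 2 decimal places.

The required radius is the distance from (-4, -7) to the farthest point.
Squared distances: 82, 65, 229, 65.
Maximum is 229, attained at A_3.
r = √229 ≈ 15.13.

15.13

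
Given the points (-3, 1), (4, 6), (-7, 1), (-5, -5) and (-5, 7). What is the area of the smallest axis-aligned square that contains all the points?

The bounding box has width 11 and height 12.
An axis-aligned square enclosing the set must have side ≥ max(width, height).
So the minimum side is max(11, 12) = 12.
Area = 12² = 144.

144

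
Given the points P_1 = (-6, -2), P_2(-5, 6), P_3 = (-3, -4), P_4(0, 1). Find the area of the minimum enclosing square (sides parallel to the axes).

100

The bounding box has width 6 and height 10.
An axis-aligned square enclosing the set must have side ≥ max(width, height).
So the minimum side is max(6, 10) = 10.
Area = 10² = 100.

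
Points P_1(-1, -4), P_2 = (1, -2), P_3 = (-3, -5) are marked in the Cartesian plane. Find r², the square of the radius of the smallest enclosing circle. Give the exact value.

6.25

Side lengths²: P_1P_2² = 8, P_1P_3² = 5, P_2P_3² = 25.
Since P_2P_3² = 25 ≥ 8 + 5 = 13, the angle opposite P_2P_3 is not acute, so the smallest enclosing circle has P_2P_3 as diameter.
Centre = midpoint of P_2P_3 = (-1, -3.5), r² = 25/4 = 6.25.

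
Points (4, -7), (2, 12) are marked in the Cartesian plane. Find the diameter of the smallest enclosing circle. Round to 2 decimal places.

The smallest circle enclosing two points has them as diameter endpoints.
Centre = midpoint = (3, 2.5); r² = |(4, -7)−(2, 12)|²/4 = 365/4 = 91.25.
Diameter = 2r = 2√(91.25) ≈ 19.10.

19.10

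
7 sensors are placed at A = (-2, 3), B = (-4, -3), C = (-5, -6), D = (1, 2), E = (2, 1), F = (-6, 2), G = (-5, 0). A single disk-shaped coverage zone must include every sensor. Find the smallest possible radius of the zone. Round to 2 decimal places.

5.11

The minimum enclosing circle is determined by three boundary points: C, E, F.
Their circumcentre is (-43/18, -29/18) with r² = 4225/162.
The farthest remaining point D is at distance² 3973/162 ≤ 4225/162.
r = √(4225/162) ≈ 5.11.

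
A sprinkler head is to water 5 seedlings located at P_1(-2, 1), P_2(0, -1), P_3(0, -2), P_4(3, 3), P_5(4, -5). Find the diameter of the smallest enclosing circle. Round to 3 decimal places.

The minimum enclosing circle of a finite set is fixed by two of the points (as a diameter) or three (as a circumcircle).
The minimum enclosing circle is determined by three boundary points: P_1, P_4, P_5.
Their circumcentre is (25/14, -17/14) with r² = 1885/98.
The farthest remaining point P_3 is at distance² 373/98 ≤ 1885/98.
Diameter = 2r = 2√(1885/98) ≈ 8.771.

8.771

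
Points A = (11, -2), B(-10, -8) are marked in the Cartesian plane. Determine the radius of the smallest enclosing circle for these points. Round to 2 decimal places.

10.92

The smallest circle enclosing two points has them as diameter endpoints.
Centre = midpoint = (0.5, -5); r² = |AB|²/4 = 477/4 = 119.25.
r = √(119.25) ≈ 10.92.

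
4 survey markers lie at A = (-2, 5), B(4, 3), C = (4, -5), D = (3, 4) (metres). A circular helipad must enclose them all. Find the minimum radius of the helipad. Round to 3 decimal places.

The farthest pair is A–C with squared distance 136. The circle on this segment as diameter has centre (1, 0) and r² = 136/4 = 34.
Check B: distance² to centre = 18 ≤ 34, so it lies inside.
All remaining points lie in this disk, and no smaller disk contains both endpoints, so this is the minimum enclosing circle.
r = √34 ≈ 5.831.

5.831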